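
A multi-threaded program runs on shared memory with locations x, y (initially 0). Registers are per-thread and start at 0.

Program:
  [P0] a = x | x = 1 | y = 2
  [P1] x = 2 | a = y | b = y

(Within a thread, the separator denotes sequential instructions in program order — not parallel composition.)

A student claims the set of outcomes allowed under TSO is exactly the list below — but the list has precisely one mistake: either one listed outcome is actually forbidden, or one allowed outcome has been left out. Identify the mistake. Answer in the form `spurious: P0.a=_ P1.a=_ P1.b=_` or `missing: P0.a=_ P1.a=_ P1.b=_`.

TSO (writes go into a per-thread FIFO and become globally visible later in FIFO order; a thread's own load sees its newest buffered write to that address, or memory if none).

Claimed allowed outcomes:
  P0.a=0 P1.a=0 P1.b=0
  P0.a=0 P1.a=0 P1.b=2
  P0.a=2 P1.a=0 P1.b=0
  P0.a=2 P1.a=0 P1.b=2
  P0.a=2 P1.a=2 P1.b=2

outcome vector order: (P0.a,P1.a,P1.b)
[TSO] allowed = {(0,0,0); (0,0,2); (0,2,2); (2,0,0); (2,0,2); (2,2,2)}
TSO∖claimed = {(0,2,2)}

missing: P0.a=0 P1.a=2 P1.b=2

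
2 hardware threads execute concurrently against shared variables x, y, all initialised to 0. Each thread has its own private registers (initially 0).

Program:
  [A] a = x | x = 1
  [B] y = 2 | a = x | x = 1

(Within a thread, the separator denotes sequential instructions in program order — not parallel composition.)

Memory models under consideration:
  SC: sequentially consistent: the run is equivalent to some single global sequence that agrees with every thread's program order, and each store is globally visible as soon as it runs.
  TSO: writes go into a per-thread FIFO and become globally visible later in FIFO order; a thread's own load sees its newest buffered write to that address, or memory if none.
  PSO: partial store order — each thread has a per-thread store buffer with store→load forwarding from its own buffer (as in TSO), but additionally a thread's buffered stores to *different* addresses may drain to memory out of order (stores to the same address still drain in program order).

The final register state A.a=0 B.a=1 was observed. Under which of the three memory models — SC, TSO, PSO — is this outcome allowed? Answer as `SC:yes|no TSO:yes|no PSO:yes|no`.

SC:yes TSO:yes PSO:yes

outcome vector order: (A.a,B.a)
[SC] allowed = {<0 0>; <0 1>; <1 0>}
[TSO] allowed = {<0 0>; <0 1>; <1 0>}
[PSO] allowed = {<0 0>; <0 1>; <1 0>}
target <0 1> ∈ {SC,TSO,PSO}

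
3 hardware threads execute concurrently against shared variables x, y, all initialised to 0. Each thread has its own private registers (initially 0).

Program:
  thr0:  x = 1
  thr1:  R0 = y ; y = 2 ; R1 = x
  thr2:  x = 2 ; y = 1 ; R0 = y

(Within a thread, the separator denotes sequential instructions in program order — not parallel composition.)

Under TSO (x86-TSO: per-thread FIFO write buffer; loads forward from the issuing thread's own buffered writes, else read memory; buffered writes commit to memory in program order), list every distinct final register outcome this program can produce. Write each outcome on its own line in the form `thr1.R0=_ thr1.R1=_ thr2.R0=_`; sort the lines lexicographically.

outcome vector order: (thr1.R0,thr1.R1,thr2.R0)
|TSO outcomes| = 10

thr1.R0=0 thr1.R1=0 thr2.R0=1
thr1.R0=0 thr1.R1=0 thr2.R0=2
thr1.R0=0 thr1.R1=1 thr2.R0=1
thr1.R0=0 thr1.R1=1 thr2.R0=2
thr1.R0=0 thr1.R1=2 thr2.R0=1
thr1.R0=0 thr1.R1=2 thr2.R0=2
thr1.R0=1 thr1.R1=1 thr2.R0=1
thr1.R0=1 thr1.R1=1 thr2.R0=2
thr1.R0=1 thr1.R1=2 thr2.R0=1
thr1.R0=1 thr1.R1=2 thr2.R0=2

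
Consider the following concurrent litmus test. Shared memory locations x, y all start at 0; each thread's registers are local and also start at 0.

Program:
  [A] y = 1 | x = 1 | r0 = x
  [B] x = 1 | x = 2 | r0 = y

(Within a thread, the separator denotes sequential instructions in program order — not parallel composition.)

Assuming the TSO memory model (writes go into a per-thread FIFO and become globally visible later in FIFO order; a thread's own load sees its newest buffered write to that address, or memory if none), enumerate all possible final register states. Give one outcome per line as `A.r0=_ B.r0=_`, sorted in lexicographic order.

outcome vector order: (A.r0,B.r0)
|TSO outcomes| = 4

A.r0=1 B.r0=0
A.r0=1 B.r0=1
A.r0=2 B.r0=0
A.r0=2 B.r0=1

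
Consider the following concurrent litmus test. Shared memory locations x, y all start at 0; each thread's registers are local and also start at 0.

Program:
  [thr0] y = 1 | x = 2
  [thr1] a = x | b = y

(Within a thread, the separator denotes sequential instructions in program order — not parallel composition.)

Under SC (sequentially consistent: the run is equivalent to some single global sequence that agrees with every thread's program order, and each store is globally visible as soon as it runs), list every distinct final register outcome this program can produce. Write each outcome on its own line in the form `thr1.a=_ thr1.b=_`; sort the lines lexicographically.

thr1.a=0 thr1.b=0
thr1.a=0 thr1.b=1
thr1.a=2 thr1.b=1

outcome vector order: (thr1.a,thr1.b)
|SC outcomes| = 3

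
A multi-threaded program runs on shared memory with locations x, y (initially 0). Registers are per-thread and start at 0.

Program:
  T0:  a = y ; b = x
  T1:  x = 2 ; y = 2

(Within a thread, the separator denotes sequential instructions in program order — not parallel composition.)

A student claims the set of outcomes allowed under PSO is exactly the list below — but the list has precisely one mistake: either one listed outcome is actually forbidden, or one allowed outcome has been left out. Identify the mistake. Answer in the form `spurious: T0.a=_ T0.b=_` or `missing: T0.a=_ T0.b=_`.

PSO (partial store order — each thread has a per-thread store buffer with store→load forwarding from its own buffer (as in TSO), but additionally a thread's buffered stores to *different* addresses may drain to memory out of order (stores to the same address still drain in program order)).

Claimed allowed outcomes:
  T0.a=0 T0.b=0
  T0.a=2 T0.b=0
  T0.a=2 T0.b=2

outcome vector order: (T0.a,T0.b)
under PSO → (0,0) (0,2) (2,0) (2,2)
PSO∖claimed = {(0,2)}

missing: T0.a=0 T0.b=2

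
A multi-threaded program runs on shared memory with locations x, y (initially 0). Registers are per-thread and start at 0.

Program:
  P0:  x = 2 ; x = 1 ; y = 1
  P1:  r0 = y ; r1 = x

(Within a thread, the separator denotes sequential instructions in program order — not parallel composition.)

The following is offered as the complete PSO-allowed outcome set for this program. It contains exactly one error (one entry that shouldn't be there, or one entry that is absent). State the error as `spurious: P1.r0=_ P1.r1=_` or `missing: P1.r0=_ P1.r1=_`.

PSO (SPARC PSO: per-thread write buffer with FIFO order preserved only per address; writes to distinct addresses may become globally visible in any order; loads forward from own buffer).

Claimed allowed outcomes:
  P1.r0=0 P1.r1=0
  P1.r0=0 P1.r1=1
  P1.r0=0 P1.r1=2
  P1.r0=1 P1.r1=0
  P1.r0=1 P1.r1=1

outcome vector order: (P1.r0,P1.r1)
[PSO] allowed = {<0 0>, <0 1>, <0 2>, <1 0>, <1 1>, <1 2>}
PSO∖claimed = {<1 2>}

missing: P1.r0=1 P1.r1=2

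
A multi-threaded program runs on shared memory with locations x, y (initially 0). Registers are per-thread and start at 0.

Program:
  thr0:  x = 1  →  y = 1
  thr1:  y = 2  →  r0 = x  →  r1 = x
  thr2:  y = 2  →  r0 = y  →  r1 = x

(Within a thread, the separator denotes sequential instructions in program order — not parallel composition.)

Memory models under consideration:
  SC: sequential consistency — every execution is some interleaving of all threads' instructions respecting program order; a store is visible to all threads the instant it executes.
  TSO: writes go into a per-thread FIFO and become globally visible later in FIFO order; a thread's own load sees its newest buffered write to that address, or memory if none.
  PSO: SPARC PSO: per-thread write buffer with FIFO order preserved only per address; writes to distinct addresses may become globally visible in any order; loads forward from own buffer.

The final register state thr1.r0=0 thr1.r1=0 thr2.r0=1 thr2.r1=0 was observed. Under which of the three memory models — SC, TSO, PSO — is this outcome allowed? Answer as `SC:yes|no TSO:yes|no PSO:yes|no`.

outcome vector order: (thr1.r0,thr1.r1,thr2.r0,thr2.r1)
under SC → <0 0 1 1>; <0 0 2 0>; <0 0 2 1>; <0 1 1 1>; <0 1 2 0>; <0 1 2 1>; <1 1 1 1>; <1 1 2 0>; <1 1 2 1>
under TSO → <0 0 1 1>; <0 0 2 0>; <0 0 2 1>; <0 1 1 1>; <0 1 2 0>; <0 1 2 1>; <1 1 1 1>; <1 1 2 0>; <1 1 2 1>
under PSO → <0 0 1 0>; <0 0 1 1>; <0 0 2 0>; <0 0 2 1>; <0 1 1 0>; <0 1 1 1>; <0 1 2 0>; <0 1 2 1>; <1 1 1 0>; <1 1 1 1>; <1 1 2 0>; <1 1 2 1>
target <0 0 1 0> ∈ {PSO}

SC:no TSO:no PSO:yes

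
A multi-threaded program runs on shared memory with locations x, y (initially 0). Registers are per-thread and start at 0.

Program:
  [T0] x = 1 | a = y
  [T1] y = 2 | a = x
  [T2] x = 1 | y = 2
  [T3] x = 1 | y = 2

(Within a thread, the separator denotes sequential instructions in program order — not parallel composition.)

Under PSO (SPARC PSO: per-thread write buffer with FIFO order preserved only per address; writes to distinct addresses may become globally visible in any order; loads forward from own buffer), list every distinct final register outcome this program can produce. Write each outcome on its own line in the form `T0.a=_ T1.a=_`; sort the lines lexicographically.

outcome vector order: (T0.a,T1.a)
|PSO outcomes| = 4

T0.a=0 T1.a=0
T0.a=0 T1.a=1
T0.a=2 T1.a=0
T0.a=2 T1.a=1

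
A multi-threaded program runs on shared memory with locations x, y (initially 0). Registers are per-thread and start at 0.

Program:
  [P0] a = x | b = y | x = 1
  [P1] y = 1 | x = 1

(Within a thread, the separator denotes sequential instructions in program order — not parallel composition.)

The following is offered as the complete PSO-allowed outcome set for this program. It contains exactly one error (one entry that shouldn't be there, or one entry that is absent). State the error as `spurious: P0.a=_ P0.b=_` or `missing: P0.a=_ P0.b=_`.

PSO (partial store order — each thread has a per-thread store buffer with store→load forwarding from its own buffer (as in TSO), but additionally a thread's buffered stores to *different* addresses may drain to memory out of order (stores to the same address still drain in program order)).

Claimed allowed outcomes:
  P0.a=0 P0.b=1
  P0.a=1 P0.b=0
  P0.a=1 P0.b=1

outcome vector order: (P0.a,P0.b)
PSO (4): 0/0 0/1 1/0 1/1
PSO∖claimed = {0/0}

missing: P0.a=0 P0.b=0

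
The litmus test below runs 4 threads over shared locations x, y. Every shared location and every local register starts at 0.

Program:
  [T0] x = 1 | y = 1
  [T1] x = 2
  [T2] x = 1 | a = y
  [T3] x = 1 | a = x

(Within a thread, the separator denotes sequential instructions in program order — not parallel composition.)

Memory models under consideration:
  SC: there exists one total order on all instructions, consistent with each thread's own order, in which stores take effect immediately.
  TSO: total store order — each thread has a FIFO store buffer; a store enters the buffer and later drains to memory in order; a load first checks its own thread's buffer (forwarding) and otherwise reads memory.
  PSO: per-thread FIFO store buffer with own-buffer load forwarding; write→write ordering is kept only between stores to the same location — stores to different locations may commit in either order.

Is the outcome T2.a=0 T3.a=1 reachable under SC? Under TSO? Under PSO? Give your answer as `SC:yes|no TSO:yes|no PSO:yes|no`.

outcome vector order: (T2.a,T3.a)
SC (4): (0,1) (0,2) (1,1) (1,2)
TSO (4): (0,1) (0,2) (1,1) (1,2)
PSO (4): (0,1) (0,2) (1,1) (1,2)
target (0,1) ∈ {SC,TSO,PSO}

SC:yes TSO:yes PSO:yes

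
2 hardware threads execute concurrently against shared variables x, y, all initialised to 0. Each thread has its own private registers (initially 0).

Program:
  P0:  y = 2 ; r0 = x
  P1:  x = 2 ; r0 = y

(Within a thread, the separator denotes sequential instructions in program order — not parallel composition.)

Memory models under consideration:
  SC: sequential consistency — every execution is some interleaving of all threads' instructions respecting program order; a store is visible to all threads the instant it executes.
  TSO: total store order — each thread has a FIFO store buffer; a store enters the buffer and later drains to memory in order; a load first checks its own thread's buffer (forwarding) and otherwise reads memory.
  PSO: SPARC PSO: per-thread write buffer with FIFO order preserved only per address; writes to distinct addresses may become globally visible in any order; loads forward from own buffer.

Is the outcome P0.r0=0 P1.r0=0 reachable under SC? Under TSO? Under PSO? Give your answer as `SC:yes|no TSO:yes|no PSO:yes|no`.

outcome vector order: (P0.r0,P1.r0)
SC: 3 outcomes — {02, 20, 22}
TSO: 4 outcomes — {00, 02, 20, 22}
PSO: 4 outcomes — {00, 02, 20, 22}
target 00 ∈ {TSO,PSO}

SC:no TSO:yes PSO:yes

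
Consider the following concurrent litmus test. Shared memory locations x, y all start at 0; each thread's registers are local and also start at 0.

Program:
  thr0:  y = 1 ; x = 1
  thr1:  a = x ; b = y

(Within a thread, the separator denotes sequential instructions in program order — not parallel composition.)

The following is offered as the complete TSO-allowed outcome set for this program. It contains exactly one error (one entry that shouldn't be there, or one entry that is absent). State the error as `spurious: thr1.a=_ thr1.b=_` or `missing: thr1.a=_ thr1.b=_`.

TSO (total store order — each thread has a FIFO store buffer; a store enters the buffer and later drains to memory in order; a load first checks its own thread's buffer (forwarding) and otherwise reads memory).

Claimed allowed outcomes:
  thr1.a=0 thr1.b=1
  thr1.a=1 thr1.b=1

missing: thr1.a=0 thr1.b=0

outcome vector order: (thr1.a,thr1.b)
TSO (3): (0,0); (0,1); (1,1)
TSO∖claimed = {(0,0)}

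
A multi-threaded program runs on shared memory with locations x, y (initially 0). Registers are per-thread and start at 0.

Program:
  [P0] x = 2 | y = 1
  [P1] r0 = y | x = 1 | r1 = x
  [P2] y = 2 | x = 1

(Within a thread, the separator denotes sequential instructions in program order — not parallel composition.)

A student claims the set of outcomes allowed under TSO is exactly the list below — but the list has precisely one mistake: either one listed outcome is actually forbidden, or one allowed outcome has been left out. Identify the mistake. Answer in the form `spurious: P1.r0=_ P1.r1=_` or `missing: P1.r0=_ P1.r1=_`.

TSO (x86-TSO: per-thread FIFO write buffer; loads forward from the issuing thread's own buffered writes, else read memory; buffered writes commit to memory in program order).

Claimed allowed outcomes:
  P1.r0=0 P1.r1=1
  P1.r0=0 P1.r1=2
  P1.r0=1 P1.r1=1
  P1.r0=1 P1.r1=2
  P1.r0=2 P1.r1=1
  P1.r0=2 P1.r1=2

spurious: P1.r0=1 P1.r1=2

outcome vector order: (P1.r0,P1.r1)
TSO: 5 outcomes — {01, 02, 11, 21, 22}
claimed∖TSO = {12}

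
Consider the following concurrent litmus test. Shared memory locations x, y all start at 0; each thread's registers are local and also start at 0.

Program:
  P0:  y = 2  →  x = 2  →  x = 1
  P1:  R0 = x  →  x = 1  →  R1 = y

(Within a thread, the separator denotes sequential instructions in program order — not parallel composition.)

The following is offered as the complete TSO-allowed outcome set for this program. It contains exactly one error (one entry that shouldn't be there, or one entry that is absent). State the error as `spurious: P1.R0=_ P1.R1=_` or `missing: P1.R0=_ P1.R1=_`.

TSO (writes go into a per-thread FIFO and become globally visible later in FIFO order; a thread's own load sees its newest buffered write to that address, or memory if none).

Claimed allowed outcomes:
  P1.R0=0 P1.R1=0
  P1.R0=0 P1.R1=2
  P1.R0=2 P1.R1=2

missing: P1.R0=1 P1.R1=2

outcome vector order: (P1.R0,P1.R1)
TSO (4): 00, 02, 12, 22
TSO∖claimed = {12}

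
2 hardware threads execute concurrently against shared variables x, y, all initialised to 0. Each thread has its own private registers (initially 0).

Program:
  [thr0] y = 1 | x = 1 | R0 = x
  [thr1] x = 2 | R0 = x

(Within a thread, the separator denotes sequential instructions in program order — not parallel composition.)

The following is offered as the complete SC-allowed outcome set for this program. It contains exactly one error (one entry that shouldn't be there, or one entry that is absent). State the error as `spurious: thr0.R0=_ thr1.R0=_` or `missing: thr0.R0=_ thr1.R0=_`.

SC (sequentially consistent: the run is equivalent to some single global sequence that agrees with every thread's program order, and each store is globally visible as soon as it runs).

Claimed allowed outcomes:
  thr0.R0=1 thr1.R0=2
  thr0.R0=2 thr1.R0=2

outcome vector order: (thr0.R0,thr1.R0)
SC: 3 outcomes — {(1,1) (1,2) (2,2)}
SC∖claimed = {(1,1)}

missing: thr0.R0=1 thr1.R0=1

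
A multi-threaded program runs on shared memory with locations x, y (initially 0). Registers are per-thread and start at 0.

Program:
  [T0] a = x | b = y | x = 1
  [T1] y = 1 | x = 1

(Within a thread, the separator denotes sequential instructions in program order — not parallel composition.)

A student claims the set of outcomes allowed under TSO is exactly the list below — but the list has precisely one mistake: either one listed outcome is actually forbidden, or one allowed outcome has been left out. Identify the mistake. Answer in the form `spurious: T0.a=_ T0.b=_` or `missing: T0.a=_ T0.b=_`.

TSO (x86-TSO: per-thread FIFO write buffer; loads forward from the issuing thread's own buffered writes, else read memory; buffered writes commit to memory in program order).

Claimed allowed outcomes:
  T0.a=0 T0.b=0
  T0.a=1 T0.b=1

missing: T0.a=0 T0.b=1

outcome vector order: (T0.a,T0.b)
under TSO → 0/0 0/1 1/1
TSO∖claimed = {0/1}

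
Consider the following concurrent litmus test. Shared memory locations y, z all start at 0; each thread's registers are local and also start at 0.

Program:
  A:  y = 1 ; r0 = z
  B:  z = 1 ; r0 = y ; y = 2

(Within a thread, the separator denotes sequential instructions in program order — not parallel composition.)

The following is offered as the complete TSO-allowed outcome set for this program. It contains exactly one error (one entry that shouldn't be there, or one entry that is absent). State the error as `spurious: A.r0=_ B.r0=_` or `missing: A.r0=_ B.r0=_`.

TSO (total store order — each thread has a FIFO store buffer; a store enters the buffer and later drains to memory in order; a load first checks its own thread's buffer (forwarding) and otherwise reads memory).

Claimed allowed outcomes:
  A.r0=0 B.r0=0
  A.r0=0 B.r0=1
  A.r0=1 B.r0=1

outcome vector order: (A.r0,B.r0)
under TSO → (0,0) (0,1) (1,0) (1,1)
TSO∖claimed = {(1,0)}

missing: A.r0=1 B.r0=0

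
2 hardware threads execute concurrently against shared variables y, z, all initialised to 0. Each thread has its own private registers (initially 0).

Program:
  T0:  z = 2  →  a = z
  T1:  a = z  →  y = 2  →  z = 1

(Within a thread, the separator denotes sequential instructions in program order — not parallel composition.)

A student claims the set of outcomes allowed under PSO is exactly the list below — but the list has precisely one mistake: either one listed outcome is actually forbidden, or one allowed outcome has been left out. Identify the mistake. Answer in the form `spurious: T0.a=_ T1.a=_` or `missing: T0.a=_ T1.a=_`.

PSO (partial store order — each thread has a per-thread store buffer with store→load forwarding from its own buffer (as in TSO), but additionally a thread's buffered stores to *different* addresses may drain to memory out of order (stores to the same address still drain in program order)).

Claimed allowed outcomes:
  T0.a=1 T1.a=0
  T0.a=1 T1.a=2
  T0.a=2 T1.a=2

missing: T0.a=2 T1.a=0

outcome vector order: (T0.a,T1.a)
PSO: 4 outcomes — {10, 12, 20, 22}
PSO∖claimed = {20}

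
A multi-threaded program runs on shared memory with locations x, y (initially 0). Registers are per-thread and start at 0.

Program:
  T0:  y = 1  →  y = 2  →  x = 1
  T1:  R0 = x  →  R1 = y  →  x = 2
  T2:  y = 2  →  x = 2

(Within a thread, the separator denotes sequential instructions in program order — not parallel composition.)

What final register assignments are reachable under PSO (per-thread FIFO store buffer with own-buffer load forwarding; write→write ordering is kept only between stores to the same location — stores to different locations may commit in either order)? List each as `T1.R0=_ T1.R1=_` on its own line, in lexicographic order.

outcome vector order: (T1.R0,T1.R1)
|PSO outcomes| = 9

T1.R0=0 T1.R1=0
T1.R0=0 T1.R1=1
T1.R0=0 T1.R1=2
T1.R0=1 T1.R1=0
T1.R0=1 T1.R1=1
T1.R0=1 T1.R1=2
T1.R0=2 T1.R1=0
T1.R0=2 T1.R1=1
T1.R0=2 T1.R1=2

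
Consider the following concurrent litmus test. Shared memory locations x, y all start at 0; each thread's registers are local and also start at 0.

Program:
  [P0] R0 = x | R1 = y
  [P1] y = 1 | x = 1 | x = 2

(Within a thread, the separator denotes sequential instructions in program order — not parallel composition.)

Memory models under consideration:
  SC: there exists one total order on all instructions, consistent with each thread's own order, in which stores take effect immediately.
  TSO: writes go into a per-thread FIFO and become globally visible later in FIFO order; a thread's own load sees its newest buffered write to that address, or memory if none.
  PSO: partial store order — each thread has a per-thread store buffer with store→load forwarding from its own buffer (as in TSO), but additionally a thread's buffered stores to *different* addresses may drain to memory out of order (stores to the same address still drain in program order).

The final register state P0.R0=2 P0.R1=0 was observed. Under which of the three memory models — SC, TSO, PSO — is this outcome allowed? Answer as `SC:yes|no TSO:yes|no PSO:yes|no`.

SC:no TSO:no PSO:yes

outcome vector order: (P0.R0,P0.R1)
[SC] allowed = {<0 0> <0 1> <1 1> <2 1>}
[TSO] allowed = {<0 0> <0 1> <1 1> <2 1>}
[PSO] allowed = {<0 0> <0 1> <1 0> <1 1> <2 0> <2 1>}
target <2 0> ∈ {PSO}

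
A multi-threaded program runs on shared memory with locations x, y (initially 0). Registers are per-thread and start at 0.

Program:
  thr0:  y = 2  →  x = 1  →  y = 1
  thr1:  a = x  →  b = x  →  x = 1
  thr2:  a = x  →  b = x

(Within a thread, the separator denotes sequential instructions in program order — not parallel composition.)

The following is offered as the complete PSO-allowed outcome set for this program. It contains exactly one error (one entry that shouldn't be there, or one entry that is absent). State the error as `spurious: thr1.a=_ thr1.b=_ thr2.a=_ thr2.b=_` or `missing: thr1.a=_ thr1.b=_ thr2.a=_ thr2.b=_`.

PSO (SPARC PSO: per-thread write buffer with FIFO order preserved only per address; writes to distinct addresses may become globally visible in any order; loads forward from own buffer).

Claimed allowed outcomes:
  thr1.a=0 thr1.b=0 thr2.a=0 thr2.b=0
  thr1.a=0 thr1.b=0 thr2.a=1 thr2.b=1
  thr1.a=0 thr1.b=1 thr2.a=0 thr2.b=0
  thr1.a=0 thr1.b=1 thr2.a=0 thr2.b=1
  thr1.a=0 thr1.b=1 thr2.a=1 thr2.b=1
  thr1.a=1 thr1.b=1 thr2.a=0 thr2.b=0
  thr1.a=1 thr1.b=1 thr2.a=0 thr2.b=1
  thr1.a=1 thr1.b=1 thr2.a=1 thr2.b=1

missing: thr1.a=0 thr1.b=0 thr2.a=0 thr2.b=1

outcome vector order: (thr1.a,thr1.b,thr2.a,thr2.b)
PSO (9): 0/0/0/0 0/0/0/1 0/0/1/1 0/1/0/0 0/1/0/1 0/1/1/1 1/1/0/0 1/1/0/1 1/1/1/1
PSO∖claimed = {0/0/0/1}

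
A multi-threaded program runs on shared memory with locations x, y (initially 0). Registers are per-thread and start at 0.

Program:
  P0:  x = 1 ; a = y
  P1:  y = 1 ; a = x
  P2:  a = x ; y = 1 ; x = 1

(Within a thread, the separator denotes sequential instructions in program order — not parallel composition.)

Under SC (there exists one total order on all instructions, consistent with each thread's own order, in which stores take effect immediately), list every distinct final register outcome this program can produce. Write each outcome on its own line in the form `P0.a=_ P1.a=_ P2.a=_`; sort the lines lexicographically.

outcome vector order: (P0.a,P1.a,P2.a)
|SC outcomes| = 6

P0.a=0 P1.a=1 P2.a=0
P0.a=0 P1.a=1 P2.a=1
P0.a=1 P1.a=0 P2.a=0
P0.a=1 P1.a=0 P2.a=1
P0.a=1 P1.a=1 P2.a=0
P0.a=1 P1.a=1 P2.a=1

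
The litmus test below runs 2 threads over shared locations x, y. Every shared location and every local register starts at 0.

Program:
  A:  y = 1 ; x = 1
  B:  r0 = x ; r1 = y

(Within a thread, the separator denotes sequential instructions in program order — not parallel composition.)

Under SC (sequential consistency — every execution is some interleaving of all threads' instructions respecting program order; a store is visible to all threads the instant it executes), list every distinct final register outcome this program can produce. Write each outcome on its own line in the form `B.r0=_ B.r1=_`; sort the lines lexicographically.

outcome vector order: (B.r0,B.r1)
|SC outcomes| = 3

B.r0=0 B.r1=0
B.r0=0 B.r1=1
B.r0=1 B.r1=1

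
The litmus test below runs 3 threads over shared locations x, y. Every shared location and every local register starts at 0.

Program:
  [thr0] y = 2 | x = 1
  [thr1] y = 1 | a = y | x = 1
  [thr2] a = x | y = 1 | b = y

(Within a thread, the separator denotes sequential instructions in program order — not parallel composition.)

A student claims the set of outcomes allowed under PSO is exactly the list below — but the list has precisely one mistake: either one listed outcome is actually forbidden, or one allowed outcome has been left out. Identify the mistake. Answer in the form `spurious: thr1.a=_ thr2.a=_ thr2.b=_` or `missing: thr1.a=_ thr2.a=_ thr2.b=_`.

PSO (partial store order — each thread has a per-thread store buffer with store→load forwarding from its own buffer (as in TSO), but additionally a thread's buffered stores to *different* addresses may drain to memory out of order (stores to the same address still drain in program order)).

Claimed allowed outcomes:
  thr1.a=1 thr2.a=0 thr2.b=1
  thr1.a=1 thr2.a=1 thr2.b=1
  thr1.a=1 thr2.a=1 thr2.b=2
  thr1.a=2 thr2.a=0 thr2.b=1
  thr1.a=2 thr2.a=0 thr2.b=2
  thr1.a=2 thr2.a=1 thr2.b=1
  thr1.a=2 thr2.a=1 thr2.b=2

missing: thr1.a=1 thr2.a=0 thr2.b=2

outcome vector order: (thr1.a,thr2.a,thr2.b)
[PSO] allowed = {1/0/1, 1/0/2, 1/1/1, 1/1/2, 2/0/1, 2/0/2, 2/1/1, 2/1/2}
PSO∖claimed = {1/0/2}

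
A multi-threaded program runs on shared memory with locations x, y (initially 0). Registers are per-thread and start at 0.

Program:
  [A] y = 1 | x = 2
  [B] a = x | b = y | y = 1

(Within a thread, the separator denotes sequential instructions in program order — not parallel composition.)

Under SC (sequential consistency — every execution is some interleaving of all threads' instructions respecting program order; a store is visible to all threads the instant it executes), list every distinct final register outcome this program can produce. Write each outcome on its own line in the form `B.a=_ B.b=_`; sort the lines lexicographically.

outcome vector order: (B.a,B.b)
|SC outcomes| = 3

B.a=0 B.b=0
B.a=0 B.b=1
B.a=2 B.b=1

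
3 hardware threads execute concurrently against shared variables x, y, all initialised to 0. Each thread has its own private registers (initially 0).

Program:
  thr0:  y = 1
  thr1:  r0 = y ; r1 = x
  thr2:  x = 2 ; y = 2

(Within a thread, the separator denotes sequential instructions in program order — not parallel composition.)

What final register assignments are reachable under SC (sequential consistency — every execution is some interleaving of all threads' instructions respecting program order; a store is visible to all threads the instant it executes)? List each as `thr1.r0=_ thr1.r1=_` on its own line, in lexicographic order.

outcome vector order: (thr1.r0,thr1.r1)
|SC outcomes| = 5

thr1.r0=0 thr1.r1=0
thr1.r0=0 thr1.r1=2
thr1.r0=1 thr1.r1=0
thr1.r0=1 thr1.r1=2
thr1.r0=2 thr1.r1=2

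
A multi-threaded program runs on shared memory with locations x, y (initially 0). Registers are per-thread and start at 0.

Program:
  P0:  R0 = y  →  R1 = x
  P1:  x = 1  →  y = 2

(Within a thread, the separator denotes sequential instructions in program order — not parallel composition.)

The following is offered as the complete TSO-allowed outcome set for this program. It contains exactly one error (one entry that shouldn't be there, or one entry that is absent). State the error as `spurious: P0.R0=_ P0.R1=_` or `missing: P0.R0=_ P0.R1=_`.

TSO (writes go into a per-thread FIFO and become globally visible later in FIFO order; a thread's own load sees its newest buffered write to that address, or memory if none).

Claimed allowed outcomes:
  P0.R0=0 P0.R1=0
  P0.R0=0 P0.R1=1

outcome vector order: (P0.R0,P0.R1)
[TSO] allowed = {(0,0); (0,1); (2,1)}
TSO∖claimed = {(2,1)}

missing: P0.R0=2 P0.R1=1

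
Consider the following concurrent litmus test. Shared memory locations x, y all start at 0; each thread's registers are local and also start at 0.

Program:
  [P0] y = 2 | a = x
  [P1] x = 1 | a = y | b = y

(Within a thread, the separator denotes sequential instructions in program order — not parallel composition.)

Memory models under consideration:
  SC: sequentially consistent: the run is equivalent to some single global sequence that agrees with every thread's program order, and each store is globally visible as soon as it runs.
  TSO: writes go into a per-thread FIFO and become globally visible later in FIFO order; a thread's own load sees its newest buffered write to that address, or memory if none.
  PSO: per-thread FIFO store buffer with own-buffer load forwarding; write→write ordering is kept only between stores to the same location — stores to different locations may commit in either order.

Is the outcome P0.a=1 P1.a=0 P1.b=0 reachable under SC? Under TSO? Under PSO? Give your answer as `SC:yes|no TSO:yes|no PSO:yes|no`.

SC:yes TSO:yes PSO:yes

outcome vector order: (P0.a,P1.a,P1.b)
under SC → 022 100 102 122
under TSO → 000 002 022 100 102 122
under PSO → 000 002 022 100 102 122
target 100 ∈ {SC,TSO,PSO}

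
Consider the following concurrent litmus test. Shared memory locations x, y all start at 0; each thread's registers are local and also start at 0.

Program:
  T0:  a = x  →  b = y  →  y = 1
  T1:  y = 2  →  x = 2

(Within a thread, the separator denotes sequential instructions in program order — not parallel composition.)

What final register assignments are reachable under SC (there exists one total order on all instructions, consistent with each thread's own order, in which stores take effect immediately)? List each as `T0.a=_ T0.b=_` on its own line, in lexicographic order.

T0.a=0 T0.b=0
T0.a=0 T0.b=2
T0.a=2 T0.b=2

outcome vector order: (T0.a,T0.b)
|SC outcomes| = 3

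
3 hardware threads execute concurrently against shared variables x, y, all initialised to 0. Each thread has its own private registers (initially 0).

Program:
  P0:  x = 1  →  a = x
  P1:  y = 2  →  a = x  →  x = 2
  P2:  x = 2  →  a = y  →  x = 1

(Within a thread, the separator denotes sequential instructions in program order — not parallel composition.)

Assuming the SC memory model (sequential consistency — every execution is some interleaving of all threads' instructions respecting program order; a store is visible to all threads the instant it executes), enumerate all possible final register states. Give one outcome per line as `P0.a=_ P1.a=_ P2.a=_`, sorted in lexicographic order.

P0.a=1 P1.a=0 P2.a=2
P0.a=1 P1.a=1 P2.a=0
P0.a=1 P1.a=1 P2.a=2
P0.a=1 P1.a=2 P2.a=0
P0.a=1 P1.a=2 P2.a=2
P0.a=2 P1.a=0 P2.a=2
P0.a=2 P1.a=1 P2.a=0
P0.a=2 P1.a=1 P2.a=2
P0.a=2 P1.a=2 P2.a=0
P0.a=2 P1.a=2 P2.a=2

outcome vector order: (P0.a,P1.a,P2.a)
|SC outcomes| = 10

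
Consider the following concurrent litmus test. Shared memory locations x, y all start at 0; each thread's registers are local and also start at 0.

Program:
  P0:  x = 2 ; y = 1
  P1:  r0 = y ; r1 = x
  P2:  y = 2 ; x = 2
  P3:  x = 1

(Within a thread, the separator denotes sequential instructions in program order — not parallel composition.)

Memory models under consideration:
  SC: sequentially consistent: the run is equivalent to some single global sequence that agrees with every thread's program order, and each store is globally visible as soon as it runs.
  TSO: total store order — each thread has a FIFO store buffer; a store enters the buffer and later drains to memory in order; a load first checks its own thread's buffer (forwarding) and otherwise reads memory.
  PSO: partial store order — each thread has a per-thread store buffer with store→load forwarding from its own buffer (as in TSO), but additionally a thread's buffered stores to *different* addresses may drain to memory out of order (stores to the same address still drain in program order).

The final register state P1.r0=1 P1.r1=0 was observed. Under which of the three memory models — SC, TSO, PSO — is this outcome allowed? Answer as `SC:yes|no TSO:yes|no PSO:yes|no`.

SC:no TSO:no PSO:yes

outcome vector order: (P1.r0,P1.r1)
under SC → (0,0); (0,1); (0,2); (1,1); (1,2); (2,0); (2,1); (2,2)
under TSO → (0,0); (0,1); (0,2); (1,1); (1,2); (2,0); (2,1); (2,2)
under PSO → (0,0); (0,1); (0,2); (1,0); (1,1); (1,2); (2,0); (2,1); (2,2)
target (1,0) ∈ {PSO}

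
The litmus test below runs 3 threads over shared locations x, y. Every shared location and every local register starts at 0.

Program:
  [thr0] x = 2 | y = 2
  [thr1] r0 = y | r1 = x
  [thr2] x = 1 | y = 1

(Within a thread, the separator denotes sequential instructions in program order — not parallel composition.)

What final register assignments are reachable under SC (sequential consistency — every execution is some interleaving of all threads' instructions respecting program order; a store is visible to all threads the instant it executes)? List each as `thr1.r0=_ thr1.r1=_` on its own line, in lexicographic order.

thr1.r0=0 thr1.r1=0
thr1.r0=0 thr1.r1=1
thr1.r0=0 thr1.r1=2
thr1.r0=1 thr1.r1=1
thr1.r0=1 thr1.r1=2
thr1.r0=2 thr1.r1=1
thr1.r0=2 thr1.r1=2

outcome vector order: (thr1.r0,thr1.r1)
|SC outcomes| = 7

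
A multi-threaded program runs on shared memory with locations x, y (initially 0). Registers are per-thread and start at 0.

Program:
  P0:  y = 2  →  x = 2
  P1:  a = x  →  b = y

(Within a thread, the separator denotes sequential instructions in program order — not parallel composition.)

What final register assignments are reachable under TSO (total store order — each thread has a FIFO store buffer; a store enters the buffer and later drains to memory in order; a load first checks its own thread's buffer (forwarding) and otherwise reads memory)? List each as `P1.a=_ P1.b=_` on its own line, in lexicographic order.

P1.a=0 P1.b=0
P1.a=0 P1.b=2
P1.a=2 P1.b=2

outcome vector order: (P1.a,P1.b)
|TSO outcomes| = 3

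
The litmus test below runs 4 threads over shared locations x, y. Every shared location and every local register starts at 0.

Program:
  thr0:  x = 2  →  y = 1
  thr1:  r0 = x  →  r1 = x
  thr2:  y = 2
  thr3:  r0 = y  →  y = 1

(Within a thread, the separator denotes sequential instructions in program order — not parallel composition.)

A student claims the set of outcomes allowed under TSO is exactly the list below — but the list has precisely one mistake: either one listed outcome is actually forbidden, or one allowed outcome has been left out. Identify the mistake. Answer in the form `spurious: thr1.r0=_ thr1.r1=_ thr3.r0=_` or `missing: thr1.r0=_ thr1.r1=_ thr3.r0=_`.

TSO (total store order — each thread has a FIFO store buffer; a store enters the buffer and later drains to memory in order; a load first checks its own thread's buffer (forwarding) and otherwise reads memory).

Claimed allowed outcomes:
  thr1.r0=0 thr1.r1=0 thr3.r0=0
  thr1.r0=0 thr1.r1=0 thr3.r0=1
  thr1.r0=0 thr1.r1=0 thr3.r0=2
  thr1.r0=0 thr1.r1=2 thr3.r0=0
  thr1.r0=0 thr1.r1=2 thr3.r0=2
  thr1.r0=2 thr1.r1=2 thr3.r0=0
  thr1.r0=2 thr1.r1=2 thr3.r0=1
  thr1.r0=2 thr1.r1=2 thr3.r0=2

outcome vector order: (thr1.r0,thr1.r1,thr3.r0)
TSO (9): 0/0/0; 0/0/1; 0/0/2; 0/2/0; 0/2/1; 0/2/2; 2/2/0; 2/2/1; 2/2/2
TSO∖claimed = {0/2/1}

missing: thr1.r0=0 thr1.r1=2 thr3.r0=1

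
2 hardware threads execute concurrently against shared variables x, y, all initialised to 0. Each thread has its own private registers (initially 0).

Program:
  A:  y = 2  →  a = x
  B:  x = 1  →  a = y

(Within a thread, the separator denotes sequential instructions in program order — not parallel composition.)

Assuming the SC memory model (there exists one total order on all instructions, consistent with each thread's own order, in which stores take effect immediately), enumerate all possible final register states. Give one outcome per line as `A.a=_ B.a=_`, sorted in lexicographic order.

A.a=0 B.a=2
A.a=1 B.a=0
A.a=1 B.a=2

outcome vector order: (A.a,B.a)
|SC outcomes| = 3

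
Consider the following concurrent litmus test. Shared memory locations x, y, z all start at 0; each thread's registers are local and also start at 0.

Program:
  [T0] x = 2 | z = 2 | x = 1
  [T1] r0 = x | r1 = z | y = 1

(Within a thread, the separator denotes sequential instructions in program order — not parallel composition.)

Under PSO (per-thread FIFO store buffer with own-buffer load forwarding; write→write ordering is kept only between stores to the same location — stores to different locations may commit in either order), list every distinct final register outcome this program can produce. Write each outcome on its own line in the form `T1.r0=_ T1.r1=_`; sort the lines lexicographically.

outcome vector order: (T1.r0,T1.r1)
|PSO outcomes| = 6

T1.r0=0 T1.r1=0
T1.r0=0 T1.r1=2
T1.r0=1 T1.r1=0
T1.r0=1 T1.r1=2
T1.r0=2 T1.r1=0
T1.r0=2 T1.r1=2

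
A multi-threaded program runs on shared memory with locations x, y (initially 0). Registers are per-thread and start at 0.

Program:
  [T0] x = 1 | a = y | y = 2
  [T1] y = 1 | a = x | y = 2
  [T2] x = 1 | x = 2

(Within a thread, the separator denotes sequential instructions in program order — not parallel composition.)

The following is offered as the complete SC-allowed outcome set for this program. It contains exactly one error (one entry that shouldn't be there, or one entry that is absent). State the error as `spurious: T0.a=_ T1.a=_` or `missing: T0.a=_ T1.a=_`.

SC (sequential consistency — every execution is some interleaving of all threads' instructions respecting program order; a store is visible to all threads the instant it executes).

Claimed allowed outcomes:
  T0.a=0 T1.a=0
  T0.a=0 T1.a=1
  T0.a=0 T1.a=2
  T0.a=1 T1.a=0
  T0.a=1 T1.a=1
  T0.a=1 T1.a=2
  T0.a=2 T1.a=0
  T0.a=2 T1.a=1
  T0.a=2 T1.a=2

outcome vector order: (T0.a,T1.a)
[SC] allowed = {(0,1) (0,2) (1,0) (1,1) (1,2) (2,0) (2,1) (2,2)}
claimed∖SC = {(0,0)}

spurious: T0.a=0 T1.a=0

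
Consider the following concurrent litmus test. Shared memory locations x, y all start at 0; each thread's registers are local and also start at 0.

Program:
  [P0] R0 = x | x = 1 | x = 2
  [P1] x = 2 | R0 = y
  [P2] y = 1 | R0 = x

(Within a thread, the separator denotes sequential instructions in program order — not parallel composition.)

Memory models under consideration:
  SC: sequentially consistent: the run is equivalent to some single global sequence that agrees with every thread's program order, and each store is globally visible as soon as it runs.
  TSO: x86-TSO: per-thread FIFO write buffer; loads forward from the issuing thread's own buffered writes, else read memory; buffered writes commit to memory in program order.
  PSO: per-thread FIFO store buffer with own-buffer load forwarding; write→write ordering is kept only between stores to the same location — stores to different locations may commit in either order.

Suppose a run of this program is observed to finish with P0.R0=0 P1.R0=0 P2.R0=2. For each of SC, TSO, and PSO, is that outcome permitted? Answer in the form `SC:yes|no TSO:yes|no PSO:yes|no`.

outcome vector order: (P0.R0,P1.R0,P2.R0)
under SC → 0/0/1; 0/0/2; 0/1/0; 0/1/1; 0/1/2; 2/0/1; 2/0/2; 2/1/0; 2/1/1; 2/1/2
under TSO → 0/0/0; 0/0/1; 0/0/2; 0/1/0; 0/1/1; 0/1/2; 2/0/0; 2/0/1; 2/0/2; 2/1/0; 2/1/1; 2/1/2
under PSO → 0/0/0; 0/0/1; 0/0/2; 0/1/0; 0/1/1; 0/1/2; 2/0/0; 2/0/1; 2/0/2; 2/1/0; 2/1/1; 2/1/2
target 0/0/2 ∈ {SC,TSO,PSO}

SC:yes TSO:yes PSO:yes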